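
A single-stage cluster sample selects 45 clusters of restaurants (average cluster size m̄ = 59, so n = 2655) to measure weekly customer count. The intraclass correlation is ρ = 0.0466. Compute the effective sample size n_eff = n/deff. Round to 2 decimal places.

deff = 1 + (59 − 1)·0.0466 = 1 + 2.7028 = 3.7028.
n_eff = 2655 / 3.7028 = 717.02.

717.02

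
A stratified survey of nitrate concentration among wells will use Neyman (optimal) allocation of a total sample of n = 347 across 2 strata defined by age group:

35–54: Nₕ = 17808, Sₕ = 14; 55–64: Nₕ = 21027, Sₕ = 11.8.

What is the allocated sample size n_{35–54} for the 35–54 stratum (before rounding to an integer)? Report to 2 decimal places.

Neyman allocation: nₕ = n·NₕSₕ / Σⱼ NⱼSⱼ.
Σ NⱼSⱼ = 17808·14 + 21027·11.8 = 497430.6.
n_{35–54} = 347·17808·14 / 497430.6 = 173.92.

173.92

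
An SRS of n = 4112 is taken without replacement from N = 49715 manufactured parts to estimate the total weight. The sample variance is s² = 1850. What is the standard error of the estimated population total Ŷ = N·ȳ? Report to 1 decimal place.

Var(Ŷ) = N²·Var(ȳ) = N²·(1 − n/N)·s²/n.
f = 4112/49715 = 0.08271146; Var(ȳ) = 0.91728854·1850/4112 = 0.41269061.
Var(Ŷ) = 49715² · 0.41269061 = 1.0199984 × 10^9.
SE(Ŷ) = √(1.0199984 × 10^9) = 31937.4.

31937.4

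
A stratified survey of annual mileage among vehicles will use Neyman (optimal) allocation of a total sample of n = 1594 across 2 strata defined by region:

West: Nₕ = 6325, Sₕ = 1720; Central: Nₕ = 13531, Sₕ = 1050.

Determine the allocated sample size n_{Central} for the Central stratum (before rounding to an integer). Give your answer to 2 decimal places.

Neyman allocation: nₕ = n·NₕSₕ / Σⱼ NⱼSⱼ.
Σ NⱼSⱼ = 6325·1720 + 13531·1050 = 2.508655 × 10^7.
n_{Central} = 1594·13531·1050 / (2.508655 × 10^7) = 902.75.

902.75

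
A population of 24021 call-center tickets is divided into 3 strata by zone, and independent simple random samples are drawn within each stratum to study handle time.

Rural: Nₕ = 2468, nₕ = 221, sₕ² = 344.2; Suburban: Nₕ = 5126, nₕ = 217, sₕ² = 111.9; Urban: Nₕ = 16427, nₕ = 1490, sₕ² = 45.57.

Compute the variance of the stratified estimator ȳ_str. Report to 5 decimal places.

0.05046

Var(ȳ_str) = Σₕ Wₕ²(1 − fₕ)sₕ²/nₕ with Wₕ = Nₕ/N, N = 24021.
Rural: Wₕ = 0.10274343; term = 0.10274343²·(1 − 0.08954619)·344.2/221 = 0.01496872.
Suburban: Wₕ = 0.21339661; term = 0.21339661²·(1 − 0.04233320)·111.9/217 = 0.022488465.
Urban: Wₕ = 0.68385996; term = 0.68385996²·(1 − 0.09070433)·45.57/1490 = 0.013005655.
Sum = 0.05046284.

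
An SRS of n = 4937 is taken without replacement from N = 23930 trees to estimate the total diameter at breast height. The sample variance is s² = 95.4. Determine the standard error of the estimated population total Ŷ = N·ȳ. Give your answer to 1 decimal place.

Var(Ŷ) = N²·Var(ȳ) = N²·(1 − n/N)·s²/n.
f = 4937/23930 = 0.20631007; Var(ȳ) = 0.79368993·95.4/4937 = 0.015336848.
Var(Ŷ) = 23930² · 0.015336848 = 8.7825678 × 10^6.
SE(Ŷ) = √(8.7825678 × 10^6) = 2963.5.

2963.5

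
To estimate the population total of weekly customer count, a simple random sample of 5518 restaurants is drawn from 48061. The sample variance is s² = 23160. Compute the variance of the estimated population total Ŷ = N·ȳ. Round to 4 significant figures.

8.582 × 10^9

Var(Ŷ) = N²·Var(ȳ) = N²·(1 − n/N)·s²/n.
f = 5518/48061 = 0.11481243; Var(ȳ) = 0.88518757·23160/5518 = 3.7152853.
Var(Ŷ) = 48061² · 3.7152853 = 8.5817879 × 10^9.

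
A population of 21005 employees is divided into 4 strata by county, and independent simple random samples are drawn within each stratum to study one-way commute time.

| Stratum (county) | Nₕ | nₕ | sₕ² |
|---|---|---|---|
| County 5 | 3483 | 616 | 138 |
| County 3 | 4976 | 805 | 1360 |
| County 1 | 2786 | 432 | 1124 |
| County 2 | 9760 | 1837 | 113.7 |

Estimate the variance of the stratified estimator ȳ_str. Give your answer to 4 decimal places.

Var(ȳ_str) = Σₕ Wₕ²(1 − fₕ)sₕ²/nₕ with Wₕ = Nₕ/N, N = 21005.
County 5: Wₕ = 0.16581766; term = 0.16581766²·(1 − 0.17685903)·138/616 = 0.005070306.
County 3: Wₕ = 0.23689598; term = 0.23689598²·(1 − 0.16177653)·1360/805 = 0.079472746.
County 1: Wₕ = 0.13263509; term = 0.13263509²·(1 − 0.15506102)·1124/432 = 0.038674505.
County 2: Wₕ = 0.46465127; term = 0.46465127²·(1 − 0.18821721)·113.7/1837 = 0.010847893.
Sum = 0.13406545.

0.1341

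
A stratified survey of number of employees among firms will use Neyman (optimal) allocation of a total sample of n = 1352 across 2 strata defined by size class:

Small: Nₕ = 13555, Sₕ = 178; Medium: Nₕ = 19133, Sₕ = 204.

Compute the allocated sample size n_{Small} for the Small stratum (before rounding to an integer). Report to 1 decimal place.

516.5

Neyman allocation: nₕ = n·NₕSₕ / Σⱼ NⱼSⱼ.
Σ NⱼSⱼ = 13555·178 + 19133·204 = 6.315922 × 10^6.
n_{Small} = 1352·13555·178 / (6.315922 × 10^6) = 516.5.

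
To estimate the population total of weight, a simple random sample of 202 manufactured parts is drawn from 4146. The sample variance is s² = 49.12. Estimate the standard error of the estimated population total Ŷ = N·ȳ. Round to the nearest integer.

Var(Ŷ) = N²·Var(ȳ) = N²·(1 − n/N)·s²/n.
f = 202/4146 = 0.04872166; Var(ȳ) = 0.95127834·49.12/202 = 0.23132075.
Var(Ŷ) = 4146² · 0.23132075 = 3.9762455 × 10^6.
SE(Ŷ) = √(3.9762455 × 10^6) = 1994.

1994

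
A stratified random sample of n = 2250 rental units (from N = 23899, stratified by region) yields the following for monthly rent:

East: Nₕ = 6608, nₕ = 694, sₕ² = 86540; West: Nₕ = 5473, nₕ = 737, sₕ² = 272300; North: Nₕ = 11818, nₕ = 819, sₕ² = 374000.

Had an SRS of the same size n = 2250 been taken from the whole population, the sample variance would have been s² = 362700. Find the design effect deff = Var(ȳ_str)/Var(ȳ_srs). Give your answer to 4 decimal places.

Var(ȳ_str) = Σ Wₕ²(1−fₕ)sₕ²/nₕ with Wₕ = Nₕ/23899:
  East: (6608/23899)²·(1−694/6608)·86540/694 = 8.5319699
  West: (5473/23899)²·(1−737/5473)·272300/737 = 16.767095
  North: (11818/23899)²·(1−819/11818)·374000/819 = 103.92629
  → Var(ȳ_str) = 129.22535.
Var(ȳ_srs) = (1 − 2250/23899)·362700/2250 = 146.02363.
deff = 129.22535 / 146.02363 = 0.8850.

0.8850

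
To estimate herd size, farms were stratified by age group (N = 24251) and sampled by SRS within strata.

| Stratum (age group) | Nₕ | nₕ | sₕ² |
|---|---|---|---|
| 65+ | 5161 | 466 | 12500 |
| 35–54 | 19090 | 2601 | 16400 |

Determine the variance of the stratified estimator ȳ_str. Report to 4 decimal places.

Var(ȳ_str) = Σₕ Wₕ²(1 − fₕ)sₕ²/nₕ with Wₕ = Nₕ/N, N = 24251.
65+: Wₕ = 0.21281597; term = 0.21281597²·(1 − 0.09029258)·12500/466 = 1.1051831.
35–54: Wₕ = 0.78718403; term = 0.78718403²·(1 − 0.13624935)·16400/2601 = 3.374772.
Sum = 4.4799551.

4.4800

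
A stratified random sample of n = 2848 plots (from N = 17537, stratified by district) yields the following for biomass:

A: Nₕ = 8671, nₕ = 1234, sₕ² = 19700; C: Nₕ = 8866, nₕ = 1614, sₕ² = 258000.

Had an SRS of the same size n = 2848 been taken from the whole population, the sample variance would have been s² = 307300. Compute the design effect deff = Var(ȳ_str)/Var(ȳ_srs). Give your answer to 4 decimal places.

Var(ȳ_str) = Σ Wₕ²(1−fₕ)sₕ²/nₕ with Wₕ = Nₕ/17537:
  A: (8671/17537)²·(1−1234/8671)·19700/1234 = 3.3473986
  C: (8866/17537)²·(1−1614/8866)·258000/1614 = 33.418819
  → Var(ȳ_str) = 36.766218.
Var(ȳ_srs) = (1 − 2848/17537)·307300/2848 = 90.377329.
deff = 36.766218 / 90.377329 = 0.4068.

0.4068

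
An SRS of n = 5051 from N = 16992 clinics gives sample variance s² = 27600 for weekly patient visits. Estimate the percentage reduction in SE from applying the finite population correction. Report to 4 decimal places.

f = n/N = 5051/16992 = 0.29725753.
SE_no-fpc = √(s²/n) = 2.3375766; SE_fpc = √((1−f)s²/n) = 1.9595843.
Ratio = √(1−f) = 0.83829736. Reduction = 100·(1 − 0.83829736) = 16.1703%.

16.1703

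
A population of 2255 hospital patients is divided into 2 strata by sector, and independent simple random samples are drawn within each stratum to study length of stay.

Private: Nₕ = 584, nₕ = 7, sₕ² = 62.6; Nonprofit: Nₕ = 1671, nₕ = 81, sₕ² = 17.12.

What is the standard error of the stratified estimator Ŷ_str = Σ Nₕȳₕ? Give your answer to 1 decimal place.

Var(Ŷ_str) = Σₕ Nₕ²(1 − fₕ)sₕ²/nₕ.
Private: 584²·(1 − 7/584)·62.6/7 = 3.0134567 × 10^6.
Nonprofit: 1671²·(1 − 81/1671)·17.12/81 = 561555.02.
Sum = 3.5750117 × 10^6.
SE = √(3.5750117 × 10^6) = 1890.8.

1890.8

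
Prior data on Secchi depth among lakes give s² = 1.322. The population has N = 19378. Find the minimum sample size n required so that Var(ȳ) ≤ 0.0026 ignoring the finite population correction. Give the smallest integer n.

Without fpc, n₀ = s²/D = 1.322/0.0026 = 508.4615.
Rounding up, n = 509.

509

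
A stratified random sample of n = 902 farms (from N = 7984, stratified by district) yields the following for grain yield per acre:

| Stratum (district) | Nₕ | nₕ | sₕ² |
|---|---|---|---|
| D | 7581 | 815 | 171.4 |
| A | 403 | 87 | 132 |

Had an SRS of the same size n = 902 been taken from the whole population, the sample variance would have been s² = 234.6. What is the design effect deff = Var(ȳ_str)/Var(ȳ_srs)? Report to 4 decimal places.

Var(ȳ_str) = Σ Wₕ²(1−fₕ)sₕ²/nₕ with Wₕ = Nₕ/7984:
  D: (7581/7984)²·(1−815/7581)·171.4/815 = 0.16922738
  A: (403/7984)²·(1−87/403)·132/87 = 0.0030311383
  → Var(ȳ_str) = 0.17225852.
Var(ȳ_srs) = (1 − 902/7984)·234.6/902 = 0.23070492.
deff = 0.17225852 / 0.23070492 = 0.7467.

0.7467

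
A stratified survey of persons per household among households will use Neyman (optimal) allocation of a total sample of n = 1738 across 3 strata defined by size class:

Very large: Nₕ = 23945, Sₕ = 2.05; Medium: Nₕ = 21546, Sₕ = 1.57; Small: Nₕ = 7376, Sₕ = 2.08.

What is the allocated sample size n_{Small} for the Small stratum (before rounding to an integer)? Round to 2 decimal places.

Neyman allocation: nₕ = n·NₕSₕ / Σⱼ NⱼSⱼ.
Σ NⱼSⱼ = 23945·2.05 + 21546·1.57 + 7376·2.08 = 98256.55.
n_{Small} = 1738·7376·2.08 / 98256.55 = 271.38.

271.38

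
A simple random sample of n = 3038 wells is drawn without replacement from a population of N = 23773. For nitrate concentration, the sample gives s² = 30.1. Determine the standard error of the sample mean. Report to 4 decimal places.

0.0930

Under SRS without replacement, Var(ȳ) = (1 − f)·s²/n with f = n/N = 3038/23773 = 0.12779203.
Var(ȳ) = (1 − 0.12779203)·30.1/3038 = 0.87220797·0.0099078341 = 0.0086416918.
SE(ȳ) = √(0.0086416918) = 0.0930.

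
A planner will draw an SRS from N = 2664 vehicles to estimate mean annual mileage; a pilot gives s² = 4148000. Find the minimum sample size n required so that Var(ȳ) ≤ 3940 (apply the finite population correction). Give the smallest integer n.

Without fpc, n₀ = s²/D = 4148000/3940 = 1052.7919.
With fpc, (1 − n/N)·s²/n ≤ D requires n ≥ n₀/(1 + n₀/N) = 1052.7919/(1 + 1052.7919/2664) = 754.5856.
Rounding up, n = 755.

755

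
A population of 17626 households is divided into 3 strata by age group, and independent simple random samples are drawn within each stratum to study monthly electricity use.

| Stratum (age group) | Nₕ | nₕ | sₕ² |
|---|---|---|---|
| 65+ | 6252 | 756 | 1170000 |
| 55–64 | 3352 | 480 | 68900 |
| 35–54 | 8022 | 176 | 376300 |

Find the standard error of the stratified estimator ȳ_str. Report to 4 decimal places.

Var(ȳ_str) = Σₕ Wₕ²(1 − fₕ)sₕ²/nₕ with Wₕ = Nₕ/N, N = 17626.
65+: Wₕ = 0.35470328; term = 0.35470328²·(1 − 0.12092131)·1170000/756 = 171.16786.
55–64: Wₕ = 0.19017361; term = 0.19017361²·(1 − 0.14319809)·68900/480 = 4.4479398.
35–54: Wₕ = 0.45512311; term = 0.45512311²·(1 − 0.02193967)·376300/176 = 433.15664.
Sum = 608.77244.
SE = √(608.77244) = 24.6733.

24.6733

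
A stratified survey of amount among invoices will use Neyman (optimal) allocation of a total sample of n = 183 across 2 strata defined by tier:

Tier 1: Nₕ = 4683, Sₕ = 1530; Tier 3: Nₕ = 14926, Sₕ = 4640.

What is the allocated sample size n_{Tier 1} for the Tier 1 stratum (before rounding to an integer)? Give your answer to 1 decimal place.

17.2

Neyman allocation: nₕ = n·NₕSₕ / Σⱼ NⱼSⱼ.
Σ NⱼSⱼ = 4683·1530 + 14926·4640 = 7.642163 × 10^7.
n_{Tier 1} = 183·4683·1530 / (7.642163 × 10^7) = 17.2.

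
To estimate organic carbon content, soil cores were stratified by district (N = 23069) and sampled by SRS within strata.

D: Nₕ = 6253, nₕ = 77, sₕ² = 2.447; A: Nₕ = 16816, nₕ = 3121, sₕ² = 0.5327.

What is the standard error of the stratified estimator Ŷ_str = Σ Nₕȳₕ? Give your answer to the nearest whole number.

Var(Ŷ_str) = Σₕ Nₕ²(1 − fₕ)sₕ²/nₕ.
D: 6253²·(1 − 77/6253)·2.447/77 = 1.2272667 × 10^6.
A: 16816²·(1 − 3121/16816)·0.5327/3121 = 39307.341.
Sum = 1.266574 × 10^6.
SE = √(1.266574 × 10^6) = 1125.

1125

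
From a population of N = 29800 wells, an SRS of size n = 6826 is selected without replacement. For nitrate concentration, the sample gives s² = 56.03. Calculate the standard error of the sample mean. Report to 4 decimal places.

Under SRS without replacement, Var(ȳ) = (1 − f)·s²/n with f = n/N = 6826/29800 = 0.22906040.
Var(ȳ) = (1 − 0.22906040)·56.03/6826 = 0.77093960·0.0082083211 = 0.0063281198.
SE(ȳ) = √(0.0063281198) = 0.0795.

0.0795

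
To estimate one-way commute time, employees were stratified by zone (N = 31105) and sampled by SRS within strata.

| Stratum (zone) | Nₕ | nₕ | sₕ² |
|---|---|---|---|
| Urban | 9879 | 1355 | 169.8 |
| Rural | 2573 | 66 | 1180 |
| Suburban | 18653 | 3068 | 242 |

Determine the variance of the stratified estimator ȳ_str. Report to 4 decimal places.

Var(ȳ_str) = Σₕ Wₕ²(1 − fₕ)sₕ²/nₕ with Wₕ = Nₕ/N, N = 31105.
Urban: Wₕ = 0.31760167; term = 0.31760167²·(1 − 0.13715963)·169.8/1355 = 0.010906726.
Rural: Wₕ = 0.08271982; term = 0.08271982²·(1 − 0.02565099)·1180/66 = 0.11919877.
Suburban: Wₕ = 0.59967851; term = 0.59967851²·(1 − 0.16447756)·242/3068 = 0.023700368.
Sum = 0.15380586.

0.1538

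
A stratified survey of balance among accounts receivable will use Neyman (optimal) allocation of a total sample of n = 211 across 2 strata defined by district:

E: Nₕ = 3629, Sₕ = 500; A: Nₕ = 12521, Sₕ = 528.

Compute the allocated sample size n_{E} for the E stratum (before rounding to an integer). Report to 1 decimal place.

45.4

Neyman allocation: nₕ = n·NₕSₕ / Σⱼ NⱼSⱼ.
Σ NⱼSⱼ = 3629·500 + 12521·528 = 8.425588 × 10^6.
n_{E} = 211·3629·500 / (8.425588 × 10^6) = 45.4.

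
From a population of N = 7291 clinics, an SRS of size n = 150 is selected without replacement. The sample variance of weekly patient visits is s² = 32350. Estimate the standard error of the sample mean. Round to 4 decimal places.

14.5337

Under SRS without replacement, Var(ȳ) = (1 − f)·s²/n with f = n/N = 150/7291 = 0.02057331.
Var(ȳ) = (1 − 0.02057331)·32350/150 = 0.97942669·215.66667 = 211.22969.
SE(ȳ) = √(211.22969) = 14.5337.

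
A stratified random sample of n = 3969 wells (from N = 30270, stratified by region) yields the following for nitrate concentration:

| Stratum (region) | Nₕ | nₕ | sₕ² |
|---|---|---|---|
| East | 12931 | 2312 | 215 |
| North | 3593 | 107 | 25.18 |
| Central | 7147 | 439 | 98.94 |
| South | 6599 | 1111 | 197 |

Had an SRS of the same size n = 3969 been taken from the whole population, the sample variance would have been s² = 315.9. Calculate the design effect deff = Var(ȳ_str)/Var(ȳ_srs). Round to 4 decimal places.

0.5199

Var(ȳ_str) = Σ Wₕ²(1−fₕ)sₕ²/nₕ with Wₕ = Nₕ/30270:
  East: (12931/30270)²·(1−2312/12931)·215/2312 = 0.013936109
  North: (3593/30270)²·(1−107/3593)·25.18/107 = 0.0032168566
  Central: (7147/30270)²·(1−439/7147)·98.94/439 = 0.011792323
  South: (6599/30270)²·(1−1111/6599)·197/1111 = 0.0070084109
  → Var(ȳ_str) = 0.0359537.
Var(ȳ_srs) = (1 − 3969/30270)·315.9/3969 = 0.069155761.
deff = 0.0359537 / 0.069155761 = 0.5199.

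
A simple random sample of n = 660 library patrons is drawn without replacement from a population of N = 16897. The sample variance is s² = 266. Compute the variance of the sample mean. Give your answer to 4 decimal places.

Under SRS without replacement, Var(ȳ) = (1 − f)·s²/n with f = n/N = 660/16897 = 0.03906019.
Var(ȳ) = (1 − 0.03906019)·266/660 = 0.96093981·0.4030303 = 0.38728786.

0.3873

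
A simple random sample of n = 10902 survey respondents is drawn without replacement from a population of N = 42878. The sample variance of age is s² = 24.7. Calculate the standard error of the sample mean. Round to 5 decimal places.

0.04110

Under SRS without replacement, Var(ȳ) = (1 − f)·s²/n with f = n/N = 10902/42878 = 0.25425626.
Var(ȳ) = (1 − 0.25425626)·24.7/10902 = 0.74574374·0.0022656393 = 0.0016895863.
SE(ȳ) = √(0.0016895863) = 0.04110.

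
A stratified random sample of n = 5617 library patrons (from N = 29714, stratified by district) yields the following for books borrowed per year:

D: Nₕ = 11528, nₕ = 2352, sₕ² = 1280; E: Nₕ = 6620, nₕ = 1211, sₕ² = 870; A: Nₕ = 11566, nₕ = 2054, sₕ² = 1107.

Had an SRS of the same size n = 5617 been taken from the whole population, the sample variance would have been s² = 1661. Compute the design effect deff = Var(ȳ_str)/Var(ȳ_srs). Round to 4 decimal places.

Var(ȳ_str) = Σ Wₕ²(1−fₕ)sₕ²/nₕ with Wₕ = Nₕ/29714:
  D: (11528/29714)²·(1−2352/11528)·1280/2352 = 0.06520153
  E: (6620/29714)²·(1−1211/6620)·870/1211 = 0.02913586
  A: (11566/29714)²·(1−2054/11566)·1107/2054 = 0.06715525
  → Var(ȳ_str) = 0.16149264.
Var(ȳ_srs) = (1 − 5617/29714)·1661/5617 = 0.23980988.
deff = 0.16149264 / 0.23980988 = 0.6734.

0.6734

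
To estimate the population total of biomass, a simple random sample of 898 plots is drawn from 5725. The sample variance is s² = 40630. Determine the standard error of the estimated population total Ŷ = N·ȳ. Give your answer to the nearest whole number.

35360

Var(Ŷ) = N²·Var(ȳ) = N²·(1 − n/N)·s²/n.
f = 898/5725 = 0.15685590; Var(ȳ) = 0.84314410·40630/898 = 38.148046.
Var(Ŷ) = 5725² · 38.148046 = 1.2503261 × 10^9.
SE(Ŷ) = √(1.2503261 × 10^9) = 35360.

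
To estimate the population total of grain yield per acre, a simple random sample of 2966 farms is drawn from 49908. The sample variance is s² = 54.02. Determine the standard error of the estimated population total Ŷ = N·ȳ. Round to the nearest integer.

Var(Ŷ) = N²·Var(ȳ) = N²·(1 − n/N)·s²/n.
f = 2966/49908 = 0.05942935; Var(ȳ) = 0.94057065·54.02/2966 = 0.01713069.
Var(Ŷ) = 49908² · 0.01713069 = 4.2669268 × 10^7.
SE(Ŷ) = √(4.2669268 × 10^7) = 6532.

6532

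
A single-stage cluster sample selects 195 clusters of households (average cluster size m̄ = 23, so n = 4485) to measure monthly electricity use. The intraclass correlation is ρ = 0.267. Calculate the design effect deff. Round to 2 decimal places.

6.87

deff = 1 + (23 − 1)·0.267 = 1 + 5.874 = 6.874.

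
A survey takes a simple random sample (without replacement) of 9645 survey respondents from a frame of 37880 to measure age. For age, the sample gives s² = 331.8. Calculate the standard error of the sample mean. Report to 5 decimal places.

0.16013

Under SRS without replacement, Var(ȳ) = (1 − f)·s²/n with f = n/N = 9645/37880 = 0.25461985.
Var(ȳ) = (1 − 0.25461985)·331.8/9645 = 0.74538015·0.034401244 = 0.025642004.
SE(ȳ) = √(0.025642004) = 0.16013.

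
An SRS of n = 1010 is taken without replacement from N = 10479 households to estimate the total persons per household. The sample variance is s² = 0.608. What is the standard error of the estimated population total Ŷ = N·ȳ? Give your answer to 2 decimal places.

244.40

Var(Ŷ) = N²·Var(ȳ) = N²·(1 − n/N)·s²/n.
f = 1010/10479 = 0.09638324; Var(ȳ) = 0.90361676·0.608/1010 = 5.4395939 × 10^-4.
Var(Ŷ) = 10479² · (5.4395939 × 10^-4) = 59731.877.
SE(Ŷ) = √(59731.877) = 244.40.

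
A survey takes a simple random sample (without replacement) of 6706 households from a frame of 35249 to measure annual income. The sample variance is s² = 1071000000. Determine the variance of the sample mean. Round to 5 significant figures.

Under SRS without replacement, Var(ȳ) = (1 − f)·s²/n with f = n/N = 6706/35249 = 0.19024653.
Var(ȳ) = (1 − 0.19024653)·1071000000/6706 = 0.80975347·159707.72 = 129323.88.

129320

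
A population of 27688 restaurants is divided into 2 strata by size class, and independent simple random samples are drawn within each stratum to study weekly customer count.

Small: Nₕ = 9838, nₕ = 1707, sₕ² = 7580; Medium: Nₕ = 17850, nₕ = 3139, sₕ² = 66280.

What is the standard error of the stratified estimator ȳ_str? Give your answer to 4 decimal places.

Var(ȳ_str) = Σₕ Wₕ²(1 − fₕ)sₕ²/nₕ with Wₕ = Nₕ/N, N = 27688.
Small: Wₕ = 0.35531638; term = 0.35531638²·(1 − 0.17351088)·7580/1707 = 0.46334373.
Medium: Wₕ = 0.64468362; term = 0.64468362²·(1 − 0.17585434)·66280/3139 = 7.2324998.
Sum = 7.6958435.
SE = √(7.6958435) = 2.7741.

2.7741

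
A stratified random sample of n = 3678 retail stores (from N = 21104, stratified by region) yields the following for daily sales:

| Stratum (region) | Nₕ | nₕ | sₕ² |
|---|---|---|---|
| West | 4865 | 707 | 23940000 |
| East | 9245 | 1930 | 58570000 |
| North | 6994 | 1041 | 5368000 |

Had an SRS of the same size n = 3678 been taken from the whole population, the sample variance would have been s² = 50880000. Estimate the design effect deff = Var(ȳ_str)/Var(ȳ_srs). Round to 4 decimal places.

Var(ȳ_str) = Σ Wₕ²(1−fₕ)sₕ²/nₕ with Wₕ = Nₕ/21104:
  West: (4865/21104)²·(1−707/4865)·23940000/707 = 1537.951
  East: (9245/21104)²·(1−1930/9245)·58570000/1930 = 4607.9696
  North: (6994/21104)²·(1−1041/6994)·5368000/1041 = 482.05183
  → Var(ȳ_str) = 6627.9724.
Var(ȳ_srs) = (1 − 3678/21104)·50880000/3678 = 11422.688.
deff = 6627.9724 / 11422.688 = 0.5802.

0.5802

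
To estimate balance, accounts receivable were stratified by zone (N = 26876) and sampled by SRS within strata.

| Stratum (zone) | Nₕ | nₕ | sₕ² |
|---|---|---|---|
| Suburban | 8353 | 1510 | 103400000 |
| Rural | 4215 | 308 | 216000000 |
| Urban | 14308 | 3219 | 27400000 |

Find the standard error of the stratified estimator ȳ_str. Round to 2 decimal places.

152.57

Var(ȳ_str) = Σₕ Wₕ²(1 − fₕ)sₕ²/nₕ with Wₕ = Nₕ/N, N = 26876.
Suburban: Wₕ = 0.31079774; term = 0.31079774²·(1 − 0.18077337)·103400000/1510 = 5418.8028.
Rural: Wₕ = 0.15683137; term = 0.15683137²·(1 − 0.07307236)·216000000/308 = 15988.759.
Urban: Wₕ = 0.53237089; term = 0.53237089²·(1 − 0.22497903)·27400000/3219 = 1869.6987.
Sum = 23277.261.
SE = √(23277.261) = 152.57.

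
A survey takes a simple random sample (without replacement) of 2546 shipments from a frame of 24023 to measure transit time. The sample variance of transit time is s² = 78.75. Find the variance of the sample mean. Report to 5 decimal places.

Under SRS without replacement, Var(ȳ) = (1 − f)·s²/n with f = n/N = 2546/24023 = 0.10598177.
Var(ȳ) = (1 − 0.10598177)·78.75/2546 = 0.89401823·0.030930872 = 0.027652763.

0.02765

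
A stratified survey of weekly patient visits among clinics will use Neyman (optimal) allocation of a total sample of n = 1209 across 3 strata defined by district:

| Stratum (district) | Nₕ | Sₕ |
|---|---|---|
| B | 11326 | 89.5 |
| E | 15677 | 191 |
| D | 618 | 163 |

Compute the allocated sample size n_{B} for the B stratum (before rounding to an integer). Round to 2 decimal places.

Neyman allocation: nₕ = n·NₕSₕ / Σⱼ NⱼSⱼ.
Σ NⱼSⱼ = 11326·89.5 + 15677·191 + 618·163 = 4.108718 × 10^6.
n_{B} = 1209·11326·89.5 / (4.108718 × 10^6) = 298.28.

298.28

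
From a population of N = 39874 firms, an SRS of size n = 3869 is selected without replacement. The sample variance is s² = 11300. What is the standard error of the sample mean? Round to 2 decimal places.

1.62

Under SRS without replacement, Var(ȳ) = (1 − f)·s²/n with f = n/N = 3869/39874 = 0.09703065.
Var(ȳ) = (1 − 0.09703065)·11300/3869 = 0.90296935·2.9206513 = 2.6372586.
SE(ȳ) = √(2.6372586) = 1.62.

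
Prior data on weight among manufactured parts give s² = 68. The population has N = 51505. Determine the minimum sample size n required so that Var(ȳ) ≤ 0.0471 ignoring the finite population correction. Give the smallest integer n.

Without fpc, n₀ = s²/D = 68/0.0471 = 1443.7367.
Rounding up, n = 1444.

1444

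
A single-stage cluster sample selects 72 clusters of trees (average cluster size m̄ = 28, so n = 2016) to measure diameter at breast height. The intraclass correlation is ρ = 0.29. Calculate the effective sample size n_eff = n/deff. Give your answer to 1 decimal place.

deff = 1 + (28 − 1)·0.29 = 1 + 7.83 = 8.83.
n_eff = 2016 / 8.83 = 228.3.

228.3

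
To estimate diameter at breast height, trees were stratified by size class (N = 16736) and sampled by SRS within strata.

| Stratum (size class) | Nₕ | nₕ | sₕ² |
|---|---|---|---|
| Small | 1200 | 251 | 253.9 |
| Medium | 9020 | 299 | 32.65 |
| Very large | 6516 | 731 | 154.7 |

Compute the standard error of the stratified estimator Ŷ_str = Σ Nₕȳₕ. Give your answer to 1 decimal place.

Var(Ŷ_str) = Σₕ Nₕ²(1 − fₕ)sₕ²/nₕ.
Small: 1200²·(1 − 251/1200)·253.9/251 = 1.1519575 × 10^6.
Medium: 9020²·(1 − 299/9020)·32.65/299 = 8.589835 × 10^6.
Very large: 6516²·(1 − 731/6516)·154.7/731 = 7.9773267 × 10^6.
Sum = 1.7719119 × 10^7.
SE = √(1.7719119 × 10^7) = 4209.4.

4209.4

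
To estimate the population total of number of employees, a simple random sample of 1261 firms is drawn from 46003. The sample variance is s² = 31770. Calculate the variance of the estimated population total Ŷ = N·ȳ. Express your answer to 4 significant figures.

5.186 × 10^10

Var(Ŷ) = N²·Var(ȳ) = N²·(1 − n/N)·s²/n.
f = 1261/46003 = 0.02741126; Var(ȳ) = 0.97258874·31770/1261 = 24.503683.
Var(Ŷ) = 46003² · 24.503683 = 5.1856556 × 10^10.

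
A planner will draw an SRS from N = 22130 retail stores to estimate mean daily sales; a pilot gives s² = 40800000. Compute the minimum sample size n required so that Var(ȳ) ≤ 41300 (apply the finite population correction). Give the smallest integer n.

Without fpc, n₀ = s²/D = 40800000/41300 = 987.8935.
With fpc, (1 − n/N)·s²/n ≤ D requires n ≥ n₀/(1 + n₀/N) = 987.8935/(1 + 987.8935/22130) = 945.6780.
Rounding up, n = 946.

946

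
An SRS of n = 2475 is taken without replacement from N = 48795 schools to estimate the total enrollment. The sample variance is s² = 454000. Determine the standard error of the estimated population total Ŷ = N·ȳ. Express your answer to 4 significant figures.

Var(Ŷ) = N²·Var(ȳ) = N²·(1 − n/N)·s²/n.
f = 2475/48795 = 0.05072241; Var(ȳ) = 0.94927759·454000/2475 = 174.13011.
Var(Ŷ) = 48795² · 174.13011 = 4.1459544 × 10^11.
SE(Ŷ) = √(4.1459544 × 10^11) = 643900.

643900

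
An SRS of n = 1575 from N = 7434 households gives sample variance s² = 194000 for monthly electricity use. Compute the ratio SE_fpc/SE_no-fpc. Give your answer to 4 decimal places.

0.8878

f = n/N = 1575/7434 = 0.21186441.
SE_no-fpc = √(s²/n) = 11.098405; SE_fpc = √((1−f)s²/n) = 9.8528315.
Ratio = √(1−f) = 0.88777001.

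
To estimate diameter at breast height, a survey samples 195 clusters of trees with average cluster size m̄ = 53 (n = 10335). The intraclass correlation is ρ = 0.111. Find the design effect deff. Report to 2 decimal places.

6.77

deff = 1 + (53 − 1)·0.111 = 1 + 5.772 = 6.772.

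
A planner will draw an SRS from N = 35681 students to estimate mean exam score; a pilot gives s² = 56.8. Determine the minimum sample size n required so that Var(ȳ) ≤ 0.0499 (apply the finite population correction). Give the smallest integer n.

1104

Without fpc, n₀ = s²/D = 56.8/0.0499 = 1138.2766.
With fpc, (1 − n/N)·s²/n ≤ D requires n ≥ n₀/(1 + n₀/N) = 1138.2766/(1 + 1138.2766/35681) = 1103.0865.
Rounding up, n = 1104.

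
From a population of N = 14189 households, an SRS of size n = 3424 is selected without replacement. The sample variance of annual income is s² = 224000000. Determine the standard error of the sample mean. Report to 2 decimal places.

Under SRS without replacement, Var(ȳ) = (1 − f)·s²/n with f = n/N = 3424/14189 = 0.24131369.
Var(ȳ) = (1 − 0.24131369)·224000000/3424 = 0.75868631·65420.561 = 49633.684.
SE(ȳ) = √(49633.684) = 222.79.

222.79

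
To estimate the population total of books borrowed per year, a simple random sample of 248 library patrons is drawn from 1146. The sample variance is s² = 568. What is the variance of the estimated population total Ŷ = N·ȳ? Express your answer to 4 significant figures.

2.357 × 10^6

Var(Ŷ) = N²·Var(ȳ) = N²·(1 − n/N)·s²/n.
f = 248/1146 = 0.21640489; Var(ȳ) = 0.78359511·568/248 = 1.7946856.
Var(Ŷ) = 1146² · 1.7946856 = 2.3569893 × 10^6.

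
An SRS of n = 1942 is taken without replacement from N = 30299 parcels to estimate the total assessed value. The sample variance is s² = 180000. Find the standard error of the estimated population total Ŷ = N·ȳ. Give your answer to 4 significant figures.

282200

Var(Ŷ) = N²·Var(ȳ) = N²·(1 − n/N)·s²/n.
f = 1942/30299 = 0.06409452; Var(ȳ) = 0.93590548·180000/1942 = 86.74716.
Var(Ŷ) = 30299² · 86.74716 = 7.9636443 × 10^10.
SE(Ŷ) = √(7.9636443 × 10^10) = 282200.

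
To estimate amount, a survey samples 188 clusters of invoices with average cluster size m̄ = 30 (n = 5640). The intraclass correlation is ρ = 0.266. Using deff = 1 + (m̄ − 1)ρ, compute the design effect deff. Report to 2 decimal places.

8.71

deff = 1 + (30 − 1)·0.266 = 1 + 7.714 = 8.714.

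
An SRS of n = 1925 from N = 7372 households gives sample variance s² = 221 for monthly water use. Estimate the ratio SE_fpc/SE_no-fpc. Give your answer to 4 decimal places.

0.8596

f = n/N = 1925/7372 = 0.26112317.
SE_no-fpc = √(s²/n) = 0.33882915; SE_fpc = √((1−f)s²/n) = 0.29125058.
Ratio = √(1−f) = 0.85957945.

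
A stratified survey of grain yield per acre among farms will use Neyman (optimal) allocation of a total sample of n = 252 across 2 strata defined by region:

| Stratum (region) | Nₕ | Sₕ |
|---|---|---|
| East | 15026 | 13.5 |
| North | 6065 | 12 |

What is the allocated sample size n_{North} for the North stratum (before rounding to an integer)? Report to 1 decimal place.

Neyman allocation: nₕ = n·NₕSₕ / Σⱼ NⱼSⱼ.
Σ NⱼSⱼ = 15026·13.5 + 6065·12 = 275631.
n_{North} = 252·6065·12 / 275631 = 66.5.

66.5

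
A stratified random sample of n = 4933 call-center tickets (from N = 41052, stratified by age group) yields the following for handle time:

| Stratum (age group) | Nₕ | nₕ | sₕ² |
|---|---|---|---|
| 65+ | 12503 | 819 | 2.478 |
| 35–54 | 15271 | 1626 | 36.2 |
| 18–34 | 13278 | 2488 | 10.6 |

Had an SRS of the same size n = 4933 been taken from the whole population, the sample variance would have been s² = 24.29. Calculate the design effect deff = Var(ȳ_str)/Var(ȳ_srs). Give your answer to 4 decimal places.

0.7795

Var(ȳ_str) = Σ Wₕ²(1−fₕ)sₕ²/nₕ with Wₕ = Nₕ/41052:
  65+: (12503/41052)²·(1−819/12503)·2.478/819 = 2.6227358 × 10^-4
  35–54: (15271/41052)²·(1−1626/15271)·36.2/1626 = 0.0027527097
  18–34: (13278/41052)²·(1−2488/13278)·10.6/2488 = 3.6219375 × 10^-4
  → Var(ȳ_str) = 0.003377177.
Var(ȳ_srs) = (1 − 4933/41052)·24.29/4933 = 0.0043322928.
deff = 0.003377177 / 0.0043322928 = 0.7795.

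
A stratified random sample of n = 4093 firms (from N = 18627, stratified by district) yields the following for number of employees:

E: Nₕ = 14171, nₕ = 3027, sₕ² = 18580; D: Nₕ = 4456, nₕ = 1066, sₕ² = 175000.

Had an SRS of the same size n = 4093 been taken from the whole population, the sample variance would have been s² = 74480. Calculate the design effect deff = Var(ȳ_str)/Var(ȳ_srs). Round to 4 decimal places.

0.7001

Var(ȳ_str) = Σ Wₕ²(1−fₕ)sₕ²/nₕ with Wₕ = Nₕ/18627:
  E: (14171/18627)²·(1−3027/14171)·18580/3027 = 2.7937598
  D: (4456/18627)²·(1−1066/4456)·175000/1066 = 7.1472652
  → Var(ȳ_str) = 9.941025.
Var(ȳ_srs) = (1 − 4093/18627)·74480/4093 = 14.198425.
deff = 9.941025 / 14.198425 = 0.7001.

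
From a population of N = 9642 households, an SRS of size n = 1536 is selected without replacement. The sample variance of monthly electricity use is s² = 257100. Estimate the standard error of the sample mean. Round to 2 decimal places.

11.86

Under SRS without replacement, Var(ȳ) = (1 − f)·s²/n with f = n/N = 1536/9642 = 0.15930305.
Var(ȳ) = (1 − 0.15930305)·257100/1536 = 0.84069695·167.38281 = 140.71822.
SE(ȳ) = √(140.71822) = 11.86.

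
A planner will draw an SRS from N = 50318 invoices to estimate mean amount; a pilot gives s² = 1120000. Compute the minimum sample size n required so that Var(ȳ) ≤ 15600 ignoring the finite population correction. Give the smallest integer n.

Without fpc, n₀ = s²/D = 1120000/15600 = 71.7949.
Rounding up, n = 72.

72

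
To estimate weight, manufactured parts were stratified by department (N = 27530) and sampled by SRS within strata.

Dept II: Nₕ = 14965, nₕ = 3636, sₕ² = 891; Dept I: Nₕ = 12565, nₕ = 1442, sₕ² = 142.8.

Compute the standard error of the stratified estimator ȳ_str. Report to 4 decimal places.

Var(ȳ_str) = Σₕ Wₕ²(1 − fₕ)sₕ²/nₕ with Wₕ = Nₕ/N, N = 27530.
Dept II: Wₕ = 0.54358881; term = 0.54358881²·(1 − 0.24296692)·891/3636 = 0.054816298.
Dept I: Wₕ = 0.45641119; term = 0.45641119²·(1 − 0.11476323)·142.8/1442 = 0.018261437.
Sum = 0.073077735.
SE = √(0.073077735) = 0.2703.

0.2703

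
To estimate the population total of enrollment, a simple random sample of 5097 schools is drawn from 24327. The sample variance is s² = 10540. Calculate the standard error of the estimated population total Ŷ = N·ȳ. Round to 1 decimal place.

31102.6

Var(Ŷ) = N²·Var(ȳ) = N²·(1 − n/N)·s²/n.
f = 5097/24327 = 0.20952029; Var(ȳ) = 0.79047971·10540/5097 = 1.6346196.
Var(Ŷ) = 24327² · 1.6346196 = 9.6737267 × 10^8.
SE(Ŷ) = √(9.6737267 × 10^8) = 31102.6.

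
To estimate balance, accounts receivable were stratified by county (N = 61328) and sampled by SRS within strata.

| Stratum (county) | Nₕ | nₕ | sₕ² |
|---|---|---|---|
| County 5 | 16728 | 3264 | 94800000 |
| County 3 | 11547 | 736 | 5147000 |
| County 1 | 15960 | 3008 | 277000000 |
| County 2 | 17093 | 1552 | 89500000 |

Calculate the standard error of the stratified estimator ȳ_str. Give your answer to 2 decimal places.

Var(ȳ_str) = Σₕ Wₕ²(1 − fₕ)sₕ²/nₕ with Wₕ = Nₕ/N, N = 61328.
County 5: Wₕ = 0.27276285; term = 0.27276285²·(1 − 0.19512195)·94800000/3264 = 1739.2368.
County 3: Wₕ = 0.18828268; term = 0.18828268²·(1 − 0.06373950)·5147000/736 = 232.10996.
County 1: Wₕ = 0.26024002; term = 0.26024002²·(1 − 0.18847118)·277000000/3008 = 5061.2065.
County 2: Wₕ = 0.27871445; term = 0.27871445²·(1 − 0.09079740)·89500000/1552 = 4072.9677.
Sum = 11105.521.
SE = √(11105.521) = 105.38.

105.38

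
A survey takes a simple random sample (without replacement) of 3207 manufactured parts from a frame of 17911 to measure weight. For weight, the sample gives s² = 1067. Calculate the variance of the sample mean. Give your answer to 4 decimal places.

0.2731

Under SRS without replacement, Var(ȳ) = (1 − f)·s²/n with f = n/N = 3207/17911 = 0.17905198.
Var(ȳ) = (1 − 0.17905198)·1067/3207 = 0.82094802·0.3327097 = 0.27313737.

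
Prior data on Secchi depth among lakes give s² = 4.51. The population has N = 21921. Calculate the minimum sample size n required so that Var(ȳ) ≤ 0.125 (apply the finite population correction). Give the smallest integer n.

37

Without fpc, n₀ = s²/D = 4.51/0.125 = 36.0800.
With fpc, (1 − n/N)·s²/n ≤ D requires n ≥ n₀/(1 + n₀/N) = 36.0800/(1 + 36.0800/21921) = 36.0207.
Rounding up, n = 37.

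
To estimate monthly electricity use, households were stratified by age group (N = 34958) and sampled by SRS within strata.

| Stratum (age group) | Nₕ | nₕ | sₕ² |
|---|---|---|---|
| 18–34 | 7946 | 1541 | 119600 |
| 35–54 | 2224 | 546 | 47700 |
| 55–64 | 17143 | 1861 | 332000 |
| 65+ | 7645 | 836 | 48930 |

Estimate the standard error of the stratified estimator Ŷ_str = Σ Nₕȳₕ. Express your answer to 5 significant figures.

Var(Ŷ_str) = Σₕ Nₕ²(1 − fₕ)sₕ²/nₕ.
18–34: 7946²·(1 − 1541/7946)·119600/1541 = 3.9499922 × 10^9.
35–54: 2224²·(1 − 546/2224)·47700/546 = 3.2602618 × 10^8.
55–64: 17143²·(1 − 1861/17143)·332000/1861 = 4.6736774 × 10^10.
65+: 7645²·(1 − 836/7645)·48930/836 = 3.0467005 × 10^9.
Sum = 5.4059493 × 10^10.
SE = √(5.4059493 × 10^10) = 232510.

232510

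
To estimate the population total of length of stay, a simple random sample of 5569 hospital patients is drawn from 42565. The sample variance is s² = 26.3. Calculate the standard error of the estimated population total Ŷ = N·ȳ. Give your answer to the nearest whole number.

2727

Var(Ŷ) = N²·Var(ȳ) = N²·(1 − n/N)·s²/n.
f = 5569/42565 = 0.13083519; Var(ȳ) = 0.86916481·26.3/5569 = 0.0041046928.
Var(Ŷ) = 42565² · 0.0041046928 = 7.4367971 × 10^6.
SE(Ŷ) = √(7.4367971 × 10^6) = 2727.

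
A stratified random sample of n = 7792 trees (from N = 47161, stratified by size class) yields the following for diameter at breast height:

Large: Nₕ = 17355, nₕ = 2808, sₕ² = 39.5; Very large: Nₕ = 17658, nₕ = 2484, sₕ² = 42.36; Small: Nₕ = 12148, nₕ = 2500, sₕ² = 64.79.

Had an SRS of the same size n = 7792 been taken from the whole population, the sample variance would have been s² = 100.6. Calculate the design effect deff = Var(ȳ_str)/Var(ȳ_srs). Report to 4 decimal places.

Var(ȳ_str) = Σ Wₕ²(1−fₕ)sₕ²/nₕ with Wₕ = Nₕ/47161:
  Large: (17355/47161)²·(1−2808/17355)·39.5/2808 = 0.001596732
  Very large: (17658/47161)²·(1−2484/17658)·42.36/2484 = 0.002054376
  Small: (12148/47161)²·(1−2500/12148)·64.79/2500 = 0.0013656646
  → Var(ȳ_str) = 0.0050167726.
Var(ȳ_srs) = (1 − 7792/47161)·100.6/7792 = 0.010777559.
deff = 0.0050167726 / 0.010777559 = 0.4655.

0.4655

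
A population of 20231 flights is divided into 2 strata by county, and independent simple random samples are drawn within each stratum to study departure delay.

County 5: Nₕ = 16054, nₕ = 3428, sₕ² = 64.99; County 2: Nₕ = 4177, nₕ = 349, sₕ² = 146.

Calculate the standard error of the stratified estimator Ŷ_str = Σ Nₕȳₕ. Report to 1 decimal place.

Var(Ŷ_str) = Σₕ Nₕ²(1 − fₕ)sₕ²/nₕ.
County 5: 16054²·(1 − 3428/16054)·64.99/3428 = 3.8428618 × 10^6.
County 2: 4177²·(1 − 349/4177)·146/349 = 6.6890406 × 10^6.
Sum = 1.0531902 × 10^7.
SE = √(1.0531902 × 10^7) = 3245.3.

3245.3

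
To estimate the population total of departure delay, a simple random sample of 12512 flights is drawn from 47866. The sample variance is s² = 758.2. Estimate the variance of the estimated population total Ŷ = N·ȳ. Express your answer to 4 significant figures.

Var(Ŷ) = N²·Var(ȳ) = N²·(1 − n/N)·s²/n.
f = 12512/47866 = 0.26139640; Var(ȳ) = 0.73860360·758.2/12512 = 0.044757773.
Var(Ŷ) = 47866² · 0.044757773 = 1.0254695 × 10^8.

1.025 × 10^8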